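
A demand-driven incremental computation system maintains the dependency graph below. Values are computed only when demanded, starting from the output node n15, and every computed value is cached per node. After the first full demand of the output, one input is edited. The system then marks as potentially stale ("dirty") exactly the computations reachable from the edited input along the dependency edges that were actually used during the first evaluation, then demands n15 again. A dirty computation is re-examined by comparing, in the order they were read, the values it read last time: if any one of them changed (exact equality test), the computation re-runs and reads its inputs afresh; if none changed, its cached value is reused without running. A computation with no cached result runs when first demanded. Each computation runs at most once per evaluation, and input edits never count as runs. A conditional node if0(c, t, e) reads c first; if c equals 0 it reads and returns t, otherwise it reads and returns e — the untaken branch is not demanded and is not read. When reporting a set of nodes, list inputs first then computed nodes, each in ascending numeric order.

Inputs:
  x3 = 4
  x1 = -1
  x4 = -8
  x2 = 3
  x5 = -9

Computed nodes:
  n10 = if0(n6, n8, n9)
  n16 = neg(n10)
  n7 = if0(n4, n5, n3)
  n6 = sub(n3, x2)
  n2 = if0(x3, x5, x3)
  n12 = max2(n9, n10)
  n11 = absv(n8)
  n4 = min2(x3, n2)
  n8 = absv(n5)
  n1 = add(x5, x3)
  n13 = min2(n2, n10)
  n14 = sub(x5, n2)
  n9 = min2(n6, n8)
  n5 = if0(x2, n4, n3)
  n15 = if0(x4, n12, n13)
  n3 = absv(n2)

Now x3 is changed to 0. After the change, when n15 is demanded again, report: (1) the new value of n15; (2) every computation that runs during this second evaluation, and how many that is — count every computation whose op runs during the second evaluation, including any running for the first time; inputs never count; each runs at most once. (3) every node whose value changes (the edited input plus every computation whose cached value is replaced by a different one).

New value of n15: -9.
Computations that run: n2, n3, n5, n6, n8, n9, n10, n13, n15 — 9 in total.
Values that change: x3, n2, n3, n5, n6, n8, n9, n10, n13, n15.

First evaluation (everything demanded from the output):
  n2 = if0(x3=4 -> else branch x3) = 4
  n3 = absv(4) = 4
  n5 = if0(x2=3 -> else branch n3) = 4
  n6 = sub(4, 3) = 1
  n8 = absv(4) = 4
  n9 = min2(1, 4) = 1
  n10 = if0(n6=1 -> else branch n9) = 1
  n13 = min2(4, 1) = 1
  n15 = if0(x4=-8 -> else branch n13) = 1

Propagation after the edit:
  n2: runs — x3 4->0; x3 4->0; result -9.
  n3: runs — n2 4->-9; result 9.
  n5: runs — n3 4->9; result 9.
  n6: runs — n3 4->9; result 6.
  n8: runs — n5 4->9; result 9.
  n9: runs — n6 1->6; n8 4->9; result 6.
  n10: runs — n6 1->6; n9 1->6; result 6.
  n13: runs — n2 4->-9; n10 1->6; result -9.
  n15: runs — n13 1->-9; result -9.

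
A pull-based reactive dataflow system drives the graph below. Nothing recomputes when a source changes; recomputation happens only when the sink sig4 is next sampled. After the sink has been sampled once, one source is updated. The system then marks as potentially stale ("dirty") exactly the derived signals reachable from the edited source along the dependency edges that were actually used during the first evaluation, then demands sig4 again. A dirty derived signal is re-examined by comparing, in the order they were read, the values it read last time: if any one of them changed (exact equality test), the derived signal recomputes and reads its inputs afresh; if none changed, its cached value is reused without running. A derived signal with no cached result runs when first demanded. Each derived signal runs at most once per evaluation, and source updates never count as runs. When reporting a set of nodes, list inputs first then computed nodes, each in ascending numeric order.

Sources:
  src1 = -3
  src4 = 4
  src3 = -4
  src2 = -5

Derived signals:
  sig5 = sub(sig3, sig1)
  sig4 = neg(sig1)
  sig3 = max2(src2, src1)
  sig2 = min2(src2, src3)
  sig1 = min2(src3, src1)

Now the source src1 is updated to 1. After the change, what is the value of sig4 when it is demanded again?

First evaluation (everything demanded from the output):
  sig1 = min2(-4, -3) = -4
  sig4 = neg(-4) = 4

Propagation after the edit:
  sig1: runs — src1 -3->1; result -4 (same value as before).
  sig4: checked — values it read are unchanged (sig1 unchanged); reused cached 4 without running.

Key observation: the change is absorbed at sig1 — it re-runs but produces the same value, and the output's value is unchanged.

New value of sig4: 4.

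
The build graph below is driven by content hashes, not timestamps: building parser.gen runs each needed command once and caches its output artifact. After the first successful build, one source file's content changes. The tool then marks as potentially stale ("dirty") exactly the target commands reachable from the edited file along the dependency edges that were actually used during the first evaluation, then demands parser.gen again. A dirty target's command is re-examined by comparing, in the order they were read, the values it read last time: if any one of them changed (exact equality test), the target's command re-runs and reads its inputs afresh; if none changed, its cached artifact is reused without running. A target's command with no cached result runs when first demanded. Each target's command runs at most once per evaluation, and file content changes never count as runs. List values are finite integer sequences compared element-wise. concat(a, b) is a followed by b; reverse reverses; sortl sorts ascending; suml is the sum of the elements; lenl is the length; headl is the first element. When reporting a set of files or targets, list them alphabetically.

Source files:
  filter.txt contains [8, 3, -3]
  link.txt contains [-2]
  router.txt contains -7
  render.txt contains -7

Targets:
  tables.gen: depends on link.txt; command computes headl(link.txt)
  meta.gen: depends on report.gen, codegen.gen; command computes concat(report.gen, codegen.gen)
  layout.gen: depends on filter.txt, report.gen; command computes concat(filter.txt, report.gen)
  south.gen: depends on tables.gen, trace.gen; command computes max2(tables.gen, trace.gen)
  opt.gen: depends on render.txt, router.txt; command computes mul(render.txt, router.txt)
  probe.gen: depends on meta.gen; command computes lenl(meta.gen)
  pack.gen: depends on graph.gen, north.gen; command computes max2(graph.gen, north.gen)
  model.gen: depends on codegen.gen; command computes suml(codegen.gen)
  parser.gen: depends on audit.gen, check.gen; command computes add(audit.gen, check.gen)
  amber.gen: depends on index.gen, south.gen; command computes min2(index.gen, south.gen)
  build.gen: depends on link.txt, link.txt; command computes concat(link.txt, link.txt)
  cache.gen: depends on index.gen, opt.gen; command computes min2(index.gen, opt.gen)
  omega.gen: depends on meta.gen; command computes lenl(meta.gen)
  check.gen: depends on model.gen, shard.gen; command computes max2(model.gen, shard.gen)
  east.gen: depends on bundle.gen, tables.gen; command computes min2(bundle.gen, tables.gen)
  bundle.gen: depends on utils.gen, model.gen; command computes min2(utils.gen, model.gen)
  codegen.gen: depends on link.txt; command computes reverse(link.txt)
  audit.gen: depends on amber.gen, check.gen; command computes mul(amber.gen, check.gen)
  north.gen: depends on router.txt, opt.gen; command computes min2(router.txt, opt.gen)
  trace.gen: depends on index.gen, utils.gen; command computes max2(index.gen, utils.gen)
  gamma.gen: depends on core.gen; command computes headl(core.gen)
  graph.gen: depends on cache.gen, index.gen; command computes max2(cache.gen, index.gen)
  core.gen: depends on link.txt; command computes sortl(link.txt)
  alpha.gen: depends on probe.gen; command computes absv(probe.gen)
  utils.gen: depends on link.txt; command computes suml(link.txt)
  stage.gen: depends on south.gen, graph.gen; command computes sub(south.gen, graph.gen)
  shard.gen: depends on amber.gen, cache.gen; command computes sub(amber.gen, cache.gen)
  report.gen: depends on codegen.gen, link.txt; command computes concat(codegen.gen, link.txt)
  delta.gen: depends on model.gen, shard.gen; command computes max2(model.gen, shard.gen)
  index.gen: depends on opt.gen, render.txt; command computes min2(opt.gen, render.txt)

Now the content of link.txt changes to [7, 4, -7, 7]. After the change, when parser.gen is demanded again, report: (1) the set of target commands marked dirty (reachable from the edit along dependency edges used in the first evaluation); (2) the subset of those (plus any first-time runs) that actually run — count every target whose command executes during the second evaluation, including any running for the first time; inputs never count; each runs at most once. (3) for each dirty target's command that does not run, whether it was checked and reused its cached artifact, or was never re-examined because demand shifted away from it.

Dirty set: amber.gen, audit.gen, check.gen, codegen.gen, model.gen, parser.gen, shard.gen, south.gen, tables.gen, trace.gen, utils.gen.
Run set: amber.gen, audit.gen, check.gen, codegen.gen, model.gen, parser.gen, south.gen, tables.gen, trace.gen, utils.gen (10 run).
Re-examined without running (cache reused): shard.gen.
The important point: at shard.gen every value read last time is unchanged, so the dirty flag clears without a run.

Initial pass — values computed on the first demand:
  codegen.gen = reverse([-2]) = [-2]
  model.gen = suml([-2]) = -2
  opt.gen = mul(-7, -7) = 49
  index.gen = min2(49, -7) = -7
  cache.gen = min2(-7, 49) = -7
  tables.gen = headl([-2]) = -2
  utils.gen = suml([-2]) = -2
  trace.gen = max2(-7, -2) = -2
  south.gen = max2(-2, -2) = -2
  amber.gen = min2(-7, -2) = -7
  shard.gen = sub(-7, -7) = 0
  check.gen = max2(-2, 0) = 0
  audit.gen = mul(-7, 0) = 0
  parser.gen = add(0, 0) = 0

Second demand — change propagation:
  codegen.gen: re-runs because link.txt [-2]->[7, 4, -7, 7]; new result [7, -7, 4, 7].
  model.gen: re-runs because codegen.gen [-2]->[7, -7, 4, 7]; new result 11.
  tables.gen: re-runs because link.txt [-2]->[7, 4, -7, 7]; new result 7.
  utils.gen: re-runs because link.txt [-2]->[7, 4, -7, 7]; new result 11.
  trace.gen: re-runs because utils.gen -2->11; new result 11.
  south.gen: re-runs because tables.gen -2->7; trace.gen -2->11; new result 11.
  amber.gen: re-runs because south.gen -2->11; new result -7 (unchanged).
  shard.gen: re-examined; everything it read last time is the same (amber.gen unchanged, cache.gen unchanged) — cache 0 kept, no run.
  check.gen: re-runs because model.gen -2->11; new result 11.
  audit.gen: re-runs because check.gen 0->11; new result -77.
  parser.gen: re-runs because audit.gen 0->-77; check.gen 0->11; new result -66.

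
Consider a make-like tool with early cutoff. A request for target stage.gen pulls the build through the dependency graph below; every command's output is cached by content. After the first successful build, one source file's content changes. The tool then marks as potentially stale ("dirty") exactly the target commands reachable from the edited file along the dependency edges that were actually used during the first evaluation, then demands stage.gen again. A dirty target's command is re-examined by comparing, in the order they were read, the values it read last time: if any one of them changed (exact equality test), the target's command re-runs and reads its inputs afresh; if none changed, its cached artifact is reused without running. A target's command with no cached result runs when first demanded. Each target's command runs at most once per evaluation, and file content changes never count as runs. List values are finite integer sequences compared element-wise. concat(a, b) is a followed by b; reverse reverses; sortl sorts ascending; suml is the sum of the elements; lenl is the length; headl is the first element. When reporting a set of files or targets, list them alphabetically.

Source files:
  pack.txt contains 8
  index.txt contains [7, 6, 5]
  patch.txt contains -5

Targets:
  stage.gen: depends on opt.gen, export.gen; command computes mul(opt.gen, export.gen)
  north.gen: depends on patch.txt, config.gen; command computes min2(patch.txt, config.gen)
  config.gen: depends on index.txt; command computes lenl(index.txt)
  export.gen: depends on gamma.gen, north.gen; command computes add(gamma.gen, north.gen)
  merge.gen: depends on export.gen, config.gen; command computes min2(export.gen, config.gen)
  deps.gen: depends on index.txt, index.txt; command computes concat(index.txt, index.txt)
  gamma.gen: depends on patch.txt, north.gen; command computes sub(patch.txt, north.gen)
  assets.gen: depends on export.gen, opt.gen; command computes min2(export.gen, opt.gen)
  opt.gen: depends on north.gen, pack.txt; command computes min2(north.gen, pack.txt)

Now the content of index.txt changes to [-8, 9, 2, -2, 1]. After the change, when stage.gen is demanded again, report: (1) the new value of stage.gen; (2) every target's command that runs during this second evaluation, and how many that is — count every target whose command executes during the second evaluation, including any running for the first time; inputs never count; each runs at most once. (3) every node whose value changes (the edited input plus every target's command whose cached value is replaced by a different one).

Demanding stage.gen again yields 25.
2 target commands run: config.gen, north.gen.
The nodes whose values change: config.gen, index.txt.
Note the absorption at north.gen: it re-runs yet its value is the same, leaving the output's value untouched.

First demand of the output computes:
  config.gen = lenl([7, 6, 5]) = 3
  north.gen = min2(-5, 3) = -5
  gamma.gen = sub(-5, -5) = 0
  export.gen = add(0, -5) = -5
  opt.gen = min2(-5, 8) = -5
  stage.gen = mul(-5, -5) = 25

After the edit, cleaning proceeds:
  config.gen: a read changed (index.txt [7, 6, 5]->[-8, 9, 2, -2, 1]) — executes, giving 5.
  north.gen: a read changed (config.gen 3->5) — executes, giving -5 — identical to its old value.
  gamma.gen: dirty, but its reads are unchanged (patch.txt unchanged, north.gen unchanged); cached 0 stands.
  export.gen: dirty, but its reads are unchanged (gamma.gen unchanged, north.gen unchanged); cached -5 stands.
  opt.gen: dirty, but its reads are unchanged (north.gen unchanged, pack.txt unchanged); cached -5 stands.
  stage.gen: dirty, but its reads are unchanged (opt.gen unchanged, export.gen unchanged); cached 25 stands.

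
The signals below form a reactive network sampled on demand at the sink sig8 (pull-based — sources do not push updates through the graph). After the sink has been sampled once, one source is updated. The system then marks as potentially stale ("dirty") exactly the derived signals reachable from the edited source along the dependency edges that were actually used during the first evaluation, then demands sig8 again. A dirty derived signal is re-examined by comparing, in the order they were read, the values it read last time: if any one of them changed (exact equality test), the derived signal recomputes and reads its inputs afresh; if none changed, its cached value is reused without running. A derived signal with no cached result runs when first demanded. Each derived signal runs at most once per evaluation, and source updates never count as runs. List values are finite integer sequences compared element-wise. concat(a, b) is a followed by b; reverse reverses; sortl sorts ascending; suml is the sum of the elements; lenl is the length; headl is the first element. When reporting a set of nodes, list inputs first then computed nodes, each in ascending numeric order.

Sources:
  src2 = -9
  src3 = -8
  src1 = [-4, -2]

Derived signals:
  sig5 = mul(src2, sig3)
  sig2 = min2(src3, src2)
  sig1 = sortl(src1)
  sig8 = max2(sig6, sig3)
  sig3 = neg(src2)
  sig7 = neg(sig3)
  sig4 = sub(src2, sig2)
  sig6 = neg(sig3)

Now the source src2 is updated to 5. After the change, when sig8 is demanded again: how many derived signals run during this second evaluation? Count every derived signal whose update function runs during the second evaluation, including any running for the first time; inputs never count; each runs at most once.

Run set: sig3, sig6, sig8 (3 run).

Initial pass — values computed on the first demand:
  sig3 = neg(-9) = 9
  sig6 = neg(9) = -9
  sig8 = max2(-9, 9) = 9

Second demand — change propagation:
  sig3: re-runs because src2 -9->5; new result -5.
  sig6: re-runs because sig3 9->-5; new result 5.
  sig8: re-runs because sig6 -9->5; sig3 9->-5; new result 5.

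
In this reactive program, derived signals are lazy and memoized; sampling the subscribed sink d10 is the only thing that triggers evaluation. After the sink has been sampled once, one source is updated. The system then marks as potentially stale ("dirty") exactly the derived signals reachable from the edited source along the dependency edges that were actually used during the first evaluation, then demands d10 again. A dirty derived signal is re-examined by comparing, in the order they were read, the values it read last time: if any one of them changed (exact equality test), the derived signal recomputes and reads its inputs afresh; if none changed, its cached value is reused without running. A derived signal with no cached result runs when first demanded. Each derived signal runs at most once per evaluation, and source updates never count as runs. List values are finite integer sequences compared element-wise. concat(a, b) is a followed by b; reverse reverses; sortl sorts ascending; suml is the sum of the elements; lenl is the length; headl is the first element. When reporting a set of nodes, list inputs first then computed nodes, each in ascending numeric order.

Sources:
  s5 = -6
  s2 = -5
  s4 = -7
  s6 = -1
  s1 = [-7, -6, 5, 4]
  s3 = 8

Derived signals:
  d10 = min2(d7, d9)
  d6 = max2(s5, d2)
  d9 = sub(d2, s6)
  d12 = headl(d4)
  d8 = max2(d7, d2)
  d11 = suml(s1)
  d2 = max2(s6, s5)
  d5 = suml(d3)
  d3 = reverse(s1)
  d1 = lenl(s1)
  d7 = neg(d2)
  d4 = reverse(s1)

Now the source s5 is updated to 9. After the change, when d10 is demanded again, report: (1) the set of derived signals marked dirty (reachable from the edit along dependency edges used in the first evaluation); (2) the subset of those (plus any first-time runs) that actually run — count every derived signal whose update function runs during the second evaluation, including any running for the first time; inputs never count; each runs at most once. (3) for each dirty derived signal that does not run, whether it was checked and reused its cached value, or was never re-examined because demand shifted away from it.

The edit dirties: d2, d7, d9, d10.
4 derived signals run: d2, d7, d9, d10.
No dirty derived signal escaped a run.

First demand of the output computes:
  d2 = max2(-1, -6) = -1
  d7 = neg(-1) = 1
  d9 = sub(-1, -1) = 0
  d10 = min2(1, 0) = 0

After the edit, cleaning proceeds:
  d2: a read changed (s5 -6->9) — executes, giving 9.
  d7: a read changed (d2 -1->9) — executes, giving -9.
  d9: a read changed (d2 -1->9) — executes, giving 10.
  d10: a read changed (d7 1->-9; d9 0->10) — executes, giving -9.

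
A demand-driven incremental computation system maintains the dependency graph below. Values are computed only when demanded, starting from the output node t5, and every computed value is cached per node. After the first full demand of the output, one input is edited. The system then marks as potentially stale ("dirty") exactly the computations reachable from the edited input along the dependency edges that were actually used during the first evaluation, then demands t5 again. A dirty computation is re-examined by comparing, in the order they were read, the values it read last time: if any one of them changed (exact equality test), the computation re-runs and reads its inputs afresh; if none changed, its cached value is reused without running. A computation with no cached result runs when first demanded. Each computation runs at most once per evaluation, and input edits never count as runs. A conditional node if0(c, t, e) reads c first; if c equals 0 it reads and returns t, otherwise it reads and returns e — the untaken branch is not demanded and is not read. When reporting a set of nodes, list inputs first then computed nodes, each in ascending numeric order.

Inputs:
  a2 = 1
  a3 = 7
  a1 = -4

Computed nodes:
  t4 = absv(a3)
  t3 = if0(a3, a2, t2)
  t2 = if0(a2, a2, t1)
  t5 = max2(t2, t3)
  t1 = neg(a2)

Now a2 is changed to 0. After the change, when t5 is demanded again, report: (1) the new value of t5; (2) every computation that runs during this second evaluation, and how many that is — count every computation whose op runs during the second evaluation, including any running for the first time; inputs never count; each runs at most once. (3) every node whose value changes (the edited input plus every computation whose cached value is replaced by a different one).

First evaluation (everything demanded from the output):
  t1 = neg(1) = -1
  t2 = if0(a2=1 -> else branch t1) = -1
  t3 = if0(a3=7 -> else branch t2) = -1
  t5 = max2(-1, -1) = -1

Propagation after the edit:
  t1: marked dirty but never re-examined — demand shifted away from it.
  t2: runs — a2 1->0; result 0.
  t3: runs — t2 -1->0; result 0.
  t5: runs — t2 -1->0; t3 -1->0; result 0.

Key observation: a condition flipped, so demand moved to the other branch — t1 is never re-examined.

New value of t5: 0.
Computations that run: t2, t3, t5 — 3 in total.
Values that change: a2, t2, t3, t5.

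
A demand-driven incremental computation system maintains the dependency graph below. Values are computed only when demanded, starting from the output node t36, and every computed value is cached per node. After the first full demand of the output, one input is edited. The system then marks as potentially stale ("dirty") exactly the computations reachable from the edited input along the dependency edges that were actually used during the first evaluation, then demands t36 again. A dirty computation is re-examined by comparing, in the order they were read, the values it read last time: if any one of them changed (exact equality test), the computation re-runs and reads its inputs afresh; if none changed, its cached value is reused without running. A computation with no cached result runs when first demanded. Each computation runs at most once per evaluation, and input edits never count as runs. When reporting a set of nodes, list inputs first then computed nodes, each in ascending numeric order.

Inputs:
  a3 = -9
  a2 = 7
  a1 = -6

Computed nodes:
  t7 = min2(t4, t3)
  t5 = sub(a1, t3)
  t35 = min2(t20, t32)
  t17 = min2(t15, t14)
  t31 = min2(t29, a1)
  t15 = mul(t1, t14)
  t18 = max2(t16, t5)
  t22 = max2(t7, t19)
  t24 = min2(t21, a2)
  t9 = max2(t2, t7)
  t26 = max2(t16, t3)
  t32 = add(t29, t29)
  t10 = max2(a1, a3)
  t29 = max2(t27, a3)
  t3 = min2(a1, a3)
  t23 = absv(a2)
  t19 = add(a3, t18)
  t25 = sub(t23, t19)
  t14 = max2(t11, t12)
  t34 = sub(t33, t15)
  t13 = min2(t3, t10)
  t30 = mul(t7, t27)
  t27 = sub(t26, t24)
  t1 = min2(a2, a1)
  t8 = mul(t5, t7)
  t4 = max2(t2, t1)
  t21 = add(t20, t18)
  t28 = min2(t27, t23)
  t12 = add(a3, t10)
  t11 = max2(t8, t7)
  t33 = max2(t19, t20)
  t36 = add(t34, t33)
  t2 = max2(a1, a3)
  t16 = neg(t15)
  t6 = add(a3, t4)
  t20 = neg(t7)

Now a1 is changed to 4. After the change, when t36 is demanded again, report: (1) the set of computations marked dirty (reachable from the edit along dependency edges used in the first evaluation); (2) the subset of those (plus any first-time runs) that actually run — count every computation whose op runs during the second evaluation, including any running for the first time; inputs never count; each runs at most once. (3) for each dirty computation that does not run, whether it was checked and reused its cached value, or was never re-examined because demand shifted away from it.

Marked dirty: t1, t2, t3, t4, t5, t7, t8, t10, t11, t12, t14, t15, t16, t18, t19, t20, t33, t34, t36.
Computations that run: t1, t2, t3, t4, t5, t7, t8, t10, t11, t12, t14, t15, t16, t18, t19, t33, t34, t36 — 18 in total.
Checked but reused from cache: t20.
Key observation: the cutoff stops propagation at t20 — its inputs' values are unchanged, so it reuses its cache.

First evaluation (everything demanded from the output):
  t1 = min2(7, -6) = -6
  t2 = max2(-6, -9) = -6
  t3 = min2(-6, -9) = -9
  t4 = max2(-6, -6) = -6
  t5 = sub(-6, -9) = 3
  t7 = min2(-6, -9) = -9
  t8 = mul(3, -9) = -27
  t10 = max2(-6, -9) = -6
  t11 = max2(-27, -9) = -9
  t12 = add(-9, -6) = -15
  t14 = max2(-9, -15) = -9
  t15 = mul(-6, -9) = 54
  t16 = neg(54) = -54
  t18 = max2(-54, 3) = 3
  t19 = add(-9, 3) = -6
  t20 = neg(-9) = 9
  t33 = max2(-6, 9) = 9
  t34 = sub(9, 54) = -45
  t36 = add(-45, 9) = -36

Propagation after the edit:
  t1: runs — a1 -6->4; result 4.
  t2: runs — a1 -6->4; result 4.
  t3: runs — a1 -6->4; result -9 (same value as before).
  t4: runs — t2 -6->4; t1 -6->4; result 4.
  t5: runs — a1 -6->4; result 13.
  t7: runs — t4 -6->4; result -9 (same value as before).
  t8: runs — t5 3->13; result -117.
  t10: runs — a1 -6->4; result 4.
  t11: runs — t8 -27->-117; result -9 (same value as before).
  t12: runs — t10 -6->4; result -5.
  t14: runs — t12 -15->-5; result -5.
  t15: runs — t1 -6->4; t14 -9->-5; result -20.
  t16: runs — t15 54->-20; result 20.
  t18: runs — t16 -54->20; t5 3->13; result 20.
  t19: runs — t18 3->20; result 11.
  t20: checked — values it read are unchanged (t7 unchanged); reused cached 9 without running.
  t33: runs — t19 -6->11; result 11.
  t34: runs — t33 9->11; t15 54->-20; result 31.
  t36: runs — t34 -45->31; t33 9->11; result 42.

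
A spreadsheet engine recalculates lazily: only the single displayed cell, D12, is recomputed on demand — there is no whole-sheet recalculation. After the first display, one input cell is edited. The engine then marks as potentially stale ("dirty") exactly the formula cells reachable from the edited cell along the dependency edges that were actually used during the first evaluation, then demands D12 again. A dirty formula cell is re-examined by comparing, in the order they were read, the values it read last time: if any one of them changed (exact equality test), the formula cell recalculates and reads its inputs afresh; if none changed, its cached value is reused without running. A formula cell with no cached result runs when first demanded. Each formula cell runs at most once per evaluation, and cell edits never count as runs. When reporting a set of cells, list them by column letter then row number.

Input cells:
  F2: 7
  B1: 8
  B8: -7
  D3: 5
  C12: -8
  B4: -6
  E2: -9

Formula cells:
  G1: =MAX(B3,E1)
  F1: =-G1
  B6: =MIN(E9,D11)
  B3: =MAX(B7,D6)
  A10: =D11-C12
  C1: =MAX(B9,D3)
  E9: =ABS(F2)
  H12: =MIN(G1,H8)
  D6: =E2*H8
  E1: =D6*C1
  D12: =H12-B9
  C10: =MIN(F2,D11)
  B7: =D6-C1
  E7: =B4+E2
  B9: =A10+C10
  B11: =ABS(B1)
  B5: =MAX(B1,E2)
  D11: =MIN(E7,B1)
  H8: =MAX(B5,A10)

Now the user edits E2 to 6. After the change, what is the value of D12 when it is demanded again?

New value of D12: 0.

First evaluation (everything demanded from the output):
  B5 = MAX(8, -9) = 8
  E7 = -6 + -9 = -15
  D11 = MIN(-15, 8) = -15
  A10 = -15 - -8 = -7
  C10 = MIN(7, -15) = -15
  B9 = -7 + -15 = -22
  C1 = MAX(-22, 5) = 5
  H8 = MAX(8, -7) = 8
  D6 = -9 * 8 = -72
  B7 = -72 - 5 = -77
  B3 = MAX(-77, -72) = -72
  E1 = -72 * 5 = -360
  G1 = MAX(-72, -360) = -72
  H12 = MIN(-72, 8) = -72
  D12 = -72 - -22 = -50

Propagation after the edit:
  B5: runs — E2 -9->6; result 8 (same value as before).
  E7: runs — E2 -9->6; result 0.
  D11: runs — E7 -15->0; result 0.
  A10: runs — D11 -15->0; result 8.
  C10: runs — D11 -15->0; result 0.
  B9: runs — A10 -7->8; C10 -15->0; result 8.
  C1: runs — B9 -22->8; result 8.
  H8: runs — A10 -7->8; result 8 (same value as before).
  D6: runs — E2 -9->6; result 48.
  B7: runs — D6 -72->48; C1 5->8; result 40.
  B3: runs — B7 -77->40; D6 -72->48; result 48.
  E1: runs — D6 -72->48; C1 5->8; result 384.
  G1: runs — B3 -72->48; E1 -360->384; result 384.
  H12: runs — G1 -72->384; result 8.
  D12: runs — H12 -72->8; B9 -22->8; result 0.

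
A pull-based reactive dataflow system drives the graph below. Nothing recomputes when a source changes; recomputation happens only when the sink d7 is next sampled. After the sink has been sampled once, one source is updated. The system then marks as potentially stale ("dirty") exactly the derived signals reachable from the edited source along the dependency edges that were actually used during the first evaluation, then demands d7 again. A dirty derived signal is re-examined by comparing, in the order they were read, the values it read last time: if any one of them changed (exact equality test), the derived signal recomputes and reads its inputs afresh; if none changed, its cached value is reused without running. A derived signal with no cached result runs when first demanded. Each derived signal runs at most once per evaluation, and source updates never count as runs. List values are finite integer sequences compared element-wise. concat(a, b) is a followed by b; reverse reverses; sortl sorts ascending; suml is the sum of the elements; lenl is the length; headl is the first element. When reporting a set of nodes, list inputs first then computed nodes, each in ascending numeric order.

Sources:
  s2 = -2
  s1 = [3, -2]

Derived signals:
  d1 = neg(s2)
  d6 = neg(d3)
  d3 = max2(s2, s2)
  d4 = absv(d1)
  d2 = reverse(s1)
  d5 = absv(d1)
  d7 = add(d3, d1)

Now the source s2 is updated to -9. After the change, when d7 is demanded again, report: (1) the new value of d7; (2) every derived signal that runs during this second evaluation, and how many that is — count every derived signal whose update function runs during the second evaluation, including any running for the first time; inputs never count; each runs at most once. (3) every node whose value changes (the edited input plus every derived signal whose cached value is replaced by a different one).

First evaluation (everything demanded from the output):
  d1 = neg(-2) = 2
  d3 = max2(-2, -2) = -2
  d7 = add(-2, 2) = 0

Propagation after the edit:
  d1: runs — s2 -2->-9; result 9.
  d3: runs — s2 -2->-9; s2 -2->-9; result -9.
  d7: runs — d3 -2->-9; d1 2->9; result 0 (same value as before).

New value of d7: 0.
Derived signals that run: d1, d3, d7 — 3 in total.
Values that change: s2, d1, d3.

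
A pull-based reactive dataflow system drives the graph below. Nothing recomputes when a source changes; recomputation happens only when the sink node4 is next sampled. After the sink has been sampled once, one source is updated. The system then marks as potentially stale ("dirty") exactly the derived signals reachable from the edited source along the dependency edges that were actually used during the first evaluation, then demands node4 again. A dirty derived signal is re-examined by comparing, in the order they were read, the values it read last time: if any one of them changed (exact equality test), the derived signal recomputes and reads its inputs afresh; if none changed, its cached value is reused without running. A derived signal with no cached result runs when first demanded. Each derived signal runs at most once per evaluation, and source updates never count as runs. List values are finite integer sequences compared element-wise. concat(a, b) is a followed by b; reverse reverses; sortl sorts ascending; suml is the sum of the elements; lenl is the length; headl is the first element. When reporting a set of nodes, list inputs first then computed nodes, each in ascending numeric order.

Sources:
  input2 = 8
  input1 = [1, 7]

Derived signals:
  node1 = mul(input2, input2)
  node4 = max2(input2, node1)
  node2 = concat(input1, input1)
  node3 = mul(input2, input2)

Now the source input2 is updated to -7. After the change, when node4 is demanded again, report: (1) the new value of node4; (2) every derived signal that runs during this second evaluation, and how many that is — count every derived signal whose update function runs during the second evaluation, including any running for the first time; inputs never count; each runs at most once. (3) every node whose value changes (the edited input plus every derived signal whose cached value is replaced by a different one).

First evaluation (everything demanded from the output):
  node1 = mul(8, 8) = 64
  node4 = max2(8, 64) = 64

Propagation after the edit:
  node1: runs — input2 8->-7; input2 8->-7; result 49.
  node4: runs — input2 8->-7; node1 64->49; result 49.

New value of node4: 49.
Derived signals that run: node1, node4 — 2 in total.
Values that change: input2, node1, node4.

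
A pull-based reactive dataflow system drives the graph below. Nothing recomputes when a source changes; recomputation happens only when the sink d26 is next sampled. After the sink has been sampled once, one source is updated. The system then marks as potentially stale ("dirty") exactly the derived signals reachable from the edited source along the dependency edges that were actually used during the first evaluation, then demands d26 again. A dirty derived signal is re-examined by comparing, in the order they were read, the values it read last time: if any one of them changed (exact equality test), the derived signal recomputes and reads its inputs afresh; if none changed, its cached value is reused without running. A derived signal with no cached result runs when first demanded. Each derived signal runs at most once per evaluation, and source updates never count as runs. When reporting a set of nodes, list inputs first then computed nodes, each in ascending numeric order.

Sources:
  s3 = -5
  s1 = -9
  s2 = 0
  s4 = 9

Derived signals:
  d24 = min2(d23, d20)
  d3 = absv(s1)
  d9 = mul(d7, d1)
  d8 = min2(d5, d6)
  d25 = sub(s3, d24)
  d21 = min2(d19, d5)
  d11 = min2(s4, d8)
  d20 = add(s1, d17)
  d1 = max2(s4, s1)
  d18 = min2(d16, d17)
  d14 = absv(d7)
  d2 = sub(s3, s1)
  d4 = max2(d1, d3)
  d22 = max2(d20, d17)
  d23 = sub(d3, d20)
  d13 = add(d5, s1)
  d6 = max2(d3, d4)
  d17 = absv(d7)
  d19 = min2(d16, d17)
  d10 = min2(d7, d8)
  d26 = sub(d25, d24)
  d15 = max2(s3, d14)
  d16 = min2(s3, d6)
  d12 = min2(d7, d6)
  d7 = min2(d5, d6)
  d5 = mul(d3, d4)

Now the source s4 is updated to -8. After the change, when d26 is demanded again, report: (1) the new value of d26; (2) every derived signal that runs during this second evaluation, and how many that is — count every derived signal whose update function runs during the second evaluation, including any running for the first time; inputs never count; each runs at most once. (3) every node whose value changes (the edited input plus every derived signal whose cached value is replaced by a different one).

New value of d26: -5.
Derived signals that run: d1, d4 — 2 in total.
Values that change: s4, d1.
Key observation: the change is absorbed at d4 — it re-runs but produces the same value, and the output's value is unchanged.

First evaluation (everything demanded from the output):
  d1 = max2(9, -9) = 9
  d3 = absv(-9) = 9
  d4 = max2(9, 9) = 9
  d5 = mul(9, 9) = 81
  d6 = max2(9, 9) = 9
  d7 = min2(81, 9) = 9
  d17 = absv(9) = 9
  d20 = add(-9, 9) = 0
  d23 = sub(9, 0) = 9
  d24 = min2(9, 0) = 0
  d25 = sub(-5, 0) = -5
  d26 = sub(-5, 0) = -5

Propagation after the edit:
  d1: runs — s4 9->-8; result -8.
  d4: runs — d1 9->-8; result 9 (same value as before).
  d5: checked — values it read are unchanged (d3 unchanged, d4 unchanged); reused cached 81 without running.
  d6: checked — values it read are unchanged (d3 unchanged, d4 unchanged); reused cached 9 without running.
  d7: checked — values it read are unchanged (d5 unchanged, d6 unchanged); reused cached 9 without running.
  d17: checked — values it read are unchanged (d7 unchanged); reused cached 9 without running.
  d20: checked — values it read are unchanged (s1 unchanged, d17 unchanged); reused cached 0 without running.
  d23: checked — values it read are unchanged (d3 unchanged, d20 unchanged); reused cached 9 without running.
  d24: checked — values it read are unchanged (d23 unchanged, d20 unchanged); reused cached 0 without running.
  d25: checked — values it read are unchanged (s3 unchanged, d24 unchanged); reused cached -5 without running.
  d26: checked — values it read are unchanged (d25 unchanged, d24 unchanged); reused cached -5 without running.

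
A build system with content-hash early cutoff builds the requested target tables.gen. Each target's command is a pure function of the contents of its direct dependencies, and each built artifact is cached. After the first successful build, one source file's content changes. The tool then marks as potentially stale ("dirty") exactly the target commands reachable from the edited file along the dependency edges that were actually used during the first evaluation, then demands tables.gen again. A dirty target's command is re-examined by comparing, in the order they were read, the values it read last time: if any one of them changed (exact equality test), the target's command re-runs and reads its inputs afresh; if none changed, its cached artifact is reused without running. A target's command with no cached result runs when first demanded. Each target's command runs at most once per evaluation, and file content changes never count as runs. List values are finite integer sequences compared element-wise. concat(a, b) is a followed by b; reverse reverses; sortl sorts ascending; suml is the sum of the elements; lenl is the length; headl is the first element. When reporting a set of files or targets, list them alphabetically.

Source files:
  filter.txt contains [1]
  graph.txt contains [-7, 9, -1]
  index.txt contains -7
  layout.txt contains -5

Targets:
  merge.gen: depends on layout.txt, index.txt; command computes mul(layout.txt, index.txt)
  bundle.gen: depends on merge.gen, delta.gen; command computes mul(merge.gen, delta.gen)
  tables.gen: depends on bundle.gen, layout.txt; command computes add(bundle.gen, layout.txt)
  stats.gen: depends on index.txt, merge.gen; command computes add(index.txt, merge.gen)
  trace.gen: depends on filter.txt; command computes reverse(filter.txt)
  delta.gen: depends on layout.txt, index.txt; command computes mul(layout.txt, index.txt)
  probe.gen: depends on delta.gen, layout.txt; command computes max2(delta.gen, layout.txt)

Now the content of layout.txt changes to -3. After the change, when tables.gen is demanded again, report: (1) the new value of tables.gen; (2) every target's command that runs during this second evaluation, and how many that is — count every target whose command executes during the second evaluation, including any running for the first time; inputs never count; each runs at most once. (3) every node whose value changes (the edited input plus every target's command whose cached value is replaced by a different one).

New value of tables.gen: 438.
Target commands that run: bundle.gen, delta.gen, merge.gen, tables.gen — 4 in total.
Values that change: bundle.gen, delta.gen, layout.txt, merge.gen, tables.gen.

First evaluation (everything demanded from the output):
  delta.gen = mul(-5, -7) = 35
  merge.gen = mul(-5, -7) = 35
  bundle.gen = mul(35, 35) = 1225
  tables.gen = add(1225, -5) = 1220

Propagation after the edit:
  delta.gen: runs — layout.txt -5->-3; result 21.
  merge.gen: runs — layout.txt -5->-3; result 21.
  bundle.gen: runs — merge.gen 35->21; delta.gen 35->21; result 441.
  tables.gen: runs — bundle.gen 1225->441; layout.txt -5->-3; result 438.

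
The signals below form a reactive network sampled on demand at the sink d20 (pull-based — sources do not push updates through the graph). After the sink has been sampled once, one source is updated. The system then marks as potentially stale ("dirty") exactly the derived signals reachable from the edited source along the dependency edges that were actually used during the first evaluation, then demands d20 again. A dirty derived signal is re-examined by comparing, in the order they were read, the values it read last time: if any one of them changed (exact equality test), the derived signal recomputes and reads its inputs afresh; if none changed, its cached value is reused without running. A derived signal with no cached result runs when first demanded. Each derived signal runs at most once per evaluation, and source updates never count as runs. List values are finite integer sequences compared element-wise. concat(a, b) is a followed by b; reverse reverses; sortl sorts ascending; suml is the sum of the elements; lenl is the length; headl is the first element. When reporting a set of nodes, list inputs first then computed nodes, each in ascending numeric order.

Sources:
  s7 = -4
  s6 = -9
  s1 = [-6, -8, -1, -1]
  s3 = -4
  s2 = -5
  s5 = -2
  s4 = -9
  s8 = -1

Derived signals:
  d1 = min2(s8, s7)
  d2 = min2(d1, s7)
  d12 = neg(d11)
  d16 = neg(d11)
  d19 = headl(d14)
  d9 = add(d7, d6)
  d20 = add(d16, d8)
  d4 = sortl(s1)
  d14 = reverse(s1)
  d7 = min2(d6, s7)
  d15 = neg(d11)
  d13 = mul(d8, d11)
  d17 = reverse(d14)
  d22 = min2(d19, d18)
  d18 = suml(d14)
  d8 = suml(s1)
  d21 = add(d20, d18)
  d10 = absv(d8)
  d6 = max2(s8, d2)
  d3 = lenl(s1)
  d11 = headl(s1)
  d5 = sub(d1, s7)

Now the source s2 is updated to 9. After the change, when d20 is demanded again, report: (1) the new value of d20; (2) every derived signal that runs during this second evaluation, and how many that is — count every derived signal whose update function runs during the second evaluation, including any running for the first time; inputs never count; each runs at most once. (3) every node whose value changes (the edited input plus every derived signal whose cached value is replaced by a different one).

d20 now evaluates to -10.
Run set: none (0 run).
Changed values: s2.
The important point: nothing the output needs ever reads s2, so the edit is invisible to it.

Initial pass — values computed on the first demand:
  d8 = suml([-6, -8, -1, -1]) = -16
  d11 = headl([-6, -8, -1, -1]) = -6
  d16 = neg(-6) = 6
  d20 = add(6, -16) = -10

Second demand — change propagation:
  no demanded computation ever read s2, so the edit dirties nothing and nothing runs.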